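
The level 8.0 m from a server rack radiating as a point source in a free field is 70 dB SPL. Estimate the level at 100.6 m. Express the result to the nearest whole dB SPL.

48 dB SPL

Spherical spreading from a point source gives a 20·log₁₀(r₂/r₁) drop.
L₂ = 70 − 20·log₁₀(100.6/8.0) = 70 − 21.990 = 48.01 dB SPL.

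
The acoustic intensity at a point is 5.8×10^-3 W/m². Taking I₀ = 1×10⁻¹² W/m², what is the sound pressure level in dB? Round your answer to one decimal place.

97.6 dB

I/I₀ = 5.8×10^-3/10⁻¹² = 5.8×10^9, and L = 10·log₁₀(I/I₀).
L = 10·(0.7634 + 9) = 97.63 dB.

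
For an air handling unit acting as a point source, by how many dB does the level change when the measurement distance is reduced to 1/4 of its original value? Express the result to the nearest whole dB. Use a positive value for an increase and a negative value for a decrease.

+12 dB

With spherical spreading the level changes by −20·log₁₀(r₂/r₁).
ΔL = −20·log₁₀(0.25) = +12.04 dB.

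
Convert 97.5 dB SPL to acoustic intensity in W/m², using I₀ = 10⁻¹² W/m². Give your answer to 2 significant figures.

L = 10·log₁₀(I/I₀) ⇒ I = I₀·10^(L/10) = 10⁻¹² × 10^9.75.

0.0056 W/m²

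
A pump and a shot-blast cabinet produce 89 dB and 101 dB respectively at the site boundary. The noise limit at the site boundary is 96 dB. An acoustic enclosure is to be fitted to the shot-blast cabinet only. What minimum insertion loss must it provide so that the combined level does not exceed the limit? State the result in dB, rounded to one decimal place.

6.0 dB

Everything except the shot-blast cabinet sums to 10^(89/10) = 7.943e+08 in linear terms, 89.00 dB.
The limit corresponds to 10^(96/10) = 3.981e+09; subtracting the fixed part leaves 3.187e+09 for the shot-blast cabinet, i.e. 95.03 dB.
Required insertion loss = 101 − 95.03 = 5.97 dB.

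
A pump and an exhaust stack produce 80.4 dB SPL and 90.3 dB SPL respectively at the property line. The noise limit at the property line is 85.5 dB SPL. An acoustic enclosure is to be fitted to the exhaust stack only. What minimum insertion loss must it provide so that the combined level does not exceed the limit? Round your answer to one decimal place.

Fixed contribution from the other source: Σ 10^(L/10) = 10^(80.4/10) = 1.096e+08 (80.40 dB SPL).
The limit corresponds to 10^(85.5/10) = 3.548e+08; subtracting the fixed part leaves 2.452e+08 for the exhaust stack, i.e. 83.89 dB SPL.
So the exhaust stack must be reduced from 90.3 to 83.89 dB SPL: IL = 6.41 dB.

6.4 dB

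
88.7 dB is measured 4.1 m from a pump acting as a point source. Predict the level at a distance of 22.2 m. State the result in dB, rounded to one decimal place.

74.0 dB

Spherical spreading from a point source gives a 20·log₁₀(r₂/r₁) drop.
L₂ = 88.7 − 20·log₁₀(22.2/4.1) = 88.7 − 14.671 = 74.03 dB.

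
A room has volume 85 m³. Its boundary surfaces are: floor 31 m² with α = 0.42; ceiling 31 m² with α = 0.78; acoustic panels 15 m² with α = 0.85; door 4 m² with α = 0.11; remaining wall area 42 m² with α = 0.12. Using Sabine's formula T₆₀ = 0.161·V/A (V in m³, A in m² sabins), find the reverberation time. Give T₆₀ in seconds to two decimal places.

0.25 s

Summing Sᵢαᵢ: 31·0.42 + 31·0.78 + 15·0.85 + 4·0.11 + 42·0.12 = 55.43 m².
T₆₀ = 0.161·V/A = 0.161·85/55.43 = 0.247 s.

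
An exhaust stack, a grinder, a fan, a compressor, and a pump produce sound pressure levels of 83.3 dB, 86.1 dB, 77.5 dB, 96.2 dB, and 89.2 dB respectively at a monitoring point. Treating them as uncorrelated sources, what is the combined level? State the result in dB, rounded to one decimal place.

For uncorrelated sources the intensities add, so convert each level to linear form, sum, and take 10·log₁₀ of the total.
Σ 10^(L/10) = 10^(83.3/10) + 10^(86.1/10) + 10^(77.5/10) + 10^(96.2/10) + 10^(89.2/10) = 5.678e+09.
L_total = 10·log₁₀(5.678e+09) = 97.54 dB.

97.5 dB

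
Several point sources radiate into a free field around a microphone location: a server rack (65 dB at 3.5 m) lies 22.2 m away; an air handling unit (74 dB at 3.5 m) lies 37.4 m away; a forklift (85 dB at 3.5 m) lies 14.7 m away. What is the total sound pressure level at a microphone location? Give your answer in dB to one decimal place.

72.6 dB

Apply inverse-square spreading to bring every level to the receiver, then sum 10^(L/10).
server rack: 65 − 20·log₁₀(22.2/3.5) = 65 − 16.05 = 48.95 dB.
air handling unit: 74 − 20·log₁₀(37.4/3.5) = 74 − 20.58 = 53.42 dB.
forklift: 85 − 20·log₁₀(14.7/3.5) = 85 − 12.46 = 72.54 dB.
Σ 10^(L/10) = 1.823e+07 → L_total = 10·log₁₀(1.823e+07) = 72.61 dB.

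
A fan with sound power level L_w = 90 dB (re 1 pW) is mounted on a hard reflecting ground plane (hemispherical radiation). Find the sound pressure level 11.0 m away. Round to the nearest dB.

L_p = L_w − 10·log₁₀(2π·r²) with r = 11.0 m.
2π·r² = 760.3 m², 10·log₁₀ of that is 28.810 dB.
L_p = 90 − 28.810 = 61.19 dB.

61 dB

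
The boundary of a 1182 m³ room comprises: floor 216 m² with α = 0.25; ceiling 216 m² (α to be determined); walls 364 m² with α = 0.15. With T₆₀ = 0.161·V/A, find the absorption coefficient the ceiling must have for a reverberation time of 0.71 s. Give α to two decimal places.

0.74

From T₆₀ = 0.161·V/A, the target T₆₀ = 0.71 s needs A = 0.161·1182/0.71 = 268.03 m².
Absorption from the other surfaces = 216·0.25 + 364·0.15 = 108.60 m², so the ceiling must supply 159.43 m² over 216 m².
α = 159.43/216 = 0.738.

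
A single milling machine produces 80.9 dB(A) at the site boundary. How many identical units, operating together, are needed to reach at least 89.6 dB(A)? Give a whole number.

Need L₁ + 10·log₁₀ N ≥ 89.6, i.e. log₁₀ N ≥ 0.87.
N ≥ 10^(8.7/10) = 7.413, so N = 8.

8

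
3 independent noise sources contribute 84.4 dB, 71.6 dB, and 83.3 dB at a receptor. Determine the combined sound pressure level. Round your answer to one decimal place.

For uncorrelated sources the intensities add, so convert each level to linear form, sum, and take 10·log₁₀ of the total.
Σ 10^(L/10) = 10^(84.4/10) + 10^(71.6/10) + 10^(83.3/10) = 5.037e+08.
L_total = 10·log₁₀(5.037e+08) = 87.02 dB.

87.0 dB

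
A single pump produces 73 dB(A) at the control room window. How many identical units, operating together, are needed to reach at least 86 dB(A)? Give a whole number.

The shortfall is 86 − 73 = 13.0 dB, and N units add 10·log₁₀ N, so need 10·log₁₀ N ≥ 13.0.
N ≥ 10^(13.0/10) = 19.953, so N = 20.

20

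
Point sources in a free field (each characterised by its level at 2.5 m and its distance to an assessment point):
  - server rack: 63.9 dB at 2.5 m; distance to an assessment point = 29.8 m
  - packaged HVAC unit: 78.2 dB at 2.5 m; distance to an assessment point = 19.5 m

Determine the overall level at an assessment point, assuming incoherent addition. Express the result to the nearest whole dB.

60 dB

Propagate each source to the receiver with L = L_ref − 20·log₁₀(r/r_ref), then add intensities.
server rack: 63.9 − 20·log₁₀(29.8/2.5) = 63.9 − 21.53 = 42.37 dB.
packaged HVAC unit: 78.2 − 20·log₁₀(19.5/2.5) = 78.2 − 17.84 = 60.36 dB.
Σ 10^(L/10) = 1.103e+06 → L_total = 10·log₁₀(1.103e+06) = 60.43 dB.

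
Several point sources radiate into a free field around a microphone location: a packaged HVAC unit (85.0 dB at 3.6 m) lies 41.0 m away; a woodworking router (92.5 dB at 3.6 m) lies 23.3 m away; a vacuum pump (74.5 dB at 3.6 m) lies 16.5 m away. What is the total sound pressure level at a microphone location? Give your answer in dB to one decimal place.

Apply inverse-square spreading to bring every level to the receiver, then sum 10^(L/10).
packaged HVAC unit: 85.0 − 20·log₁₀(41.0/3.6) = 85.0 − 21.13 = 63.87 dB.
woodworking router: 92.5 − 20·log₁₀(23.3/3.6) = 92.5 − 16.22 = 76.28 dB.
vacuum pump: 74.5 − 20·log₁₀(16.5/3.6) = 74.5 − 13.22 = 61.28 dB.
Σ 10^(L/10) = 4.623e+07 → L_total = 10·log₁₀(4.623e+07) = 76.65 dB.

76.6 dB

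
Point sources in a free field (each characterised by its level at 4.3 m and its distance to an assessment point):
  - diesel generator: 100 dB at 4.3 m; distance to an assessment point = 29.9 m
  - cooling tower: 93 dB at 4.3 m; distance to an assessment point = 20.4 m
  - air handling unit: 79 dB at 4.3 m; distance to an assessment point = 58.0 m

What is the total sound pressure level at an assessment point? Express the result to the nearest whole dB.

Propagate each source to the receiver with L = L_ref − 20·log₁₀(r/r_ref), then add intensities.
diesel generator: 100 − 20·log₁₀(29.9/4.3) = 100 − 16.84 = 83.16 dB.
cooling tower: 93 − 20·log₁₀(20.4/4.3) = 93 − 13.52 = 79.48 dB.
air handling unit: 79 − 20·log₁₀(58.0/4.3) = 79 − 22.60 = 56.40 dB.
Σ 10^(L/10) = 2.959e+08 → L_total = 10·log₁₀(2.959e+08) = 84.71 dB.

85 dB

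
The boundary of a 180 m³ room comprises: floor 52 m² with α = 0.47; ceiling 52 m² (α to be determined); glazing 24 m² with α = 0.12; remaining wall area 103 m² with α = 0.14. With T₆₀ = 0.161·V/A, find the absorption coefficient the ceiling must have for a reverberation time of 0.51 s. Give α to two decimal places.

0.29

A = 0.161·V/T₆₀ = 0.161·180/0.51 = 56.82 m² sabins.
Absorption from the other surfaces = 52·0.47 + 24·0.12 + 103·0.14 = 41.74 m², so the ceiling must supply 15.08 m² over 52 m².
α = 15.08/52 = 0.290.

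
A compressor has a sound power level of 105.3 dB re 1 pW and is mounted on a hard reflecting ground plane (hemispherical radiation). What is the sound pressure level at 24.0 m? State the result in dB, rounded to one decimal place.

69.7 dB

Free-field hemispherical radiation: L_p = L_w − 10·log₁₀(2π·r²), r = 24.0 m.
2π·r² = 3619 m², 10·log₁₀ of that is 35.586 dB.
L_p = 105.3 − 35.586 = 69.71 dB.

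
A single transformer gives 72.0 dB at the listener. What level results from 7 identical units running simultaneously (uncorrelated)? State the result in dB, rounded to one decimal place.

N identical incoherent sources raise the level by 10·log₁₀ N.
L_total = 72.0 + 10·log₁₀(7) = 72.0 + 8.451 = 80.45 dB.

80.5 dB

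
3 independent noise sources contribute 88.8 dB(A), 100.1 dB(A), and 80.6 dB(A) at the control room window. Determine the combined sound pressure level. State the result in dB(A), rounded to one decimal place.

Incoherent sources combine by intensity addition: L_total = 10·log₁₀(Σ 10^(L_i/10)).
Σ 10^(L/10) = 10^(88.8/10) + 10^(100.1/10) + 10^(80.6/10) = 1.111e+10.
L_total = 10·log₁₀(1.111e+10) = 100.46 dB(A).

100.5 dB(A)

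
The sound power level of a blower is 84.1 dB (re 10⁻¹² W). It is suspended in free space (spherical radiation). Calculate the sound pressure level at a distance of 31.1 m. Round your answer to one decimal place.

Free-field spherical radiation: L_p = L_w − 10·log₁₀(4π·r²), r = 31.1 m.
4π·r² = 1.215e+04 m², 10·log₁₀ of that is 40.847 dB.
L_p = 84.1 − 40.847 = 43.25 dB.

43.3 dB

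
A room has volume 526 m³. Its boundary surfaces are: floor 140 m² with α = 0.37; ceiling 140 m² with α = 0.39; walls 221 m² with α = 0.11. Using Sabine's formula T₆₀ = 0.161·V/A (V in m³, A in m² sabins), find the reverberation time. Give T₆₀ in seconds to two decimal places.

A = Σ Sᵢαᵢ = 140·0.37 + 140·0.39 + 221·0.11 = 130.71 m².
T₆₀ = 0.161 × 526 / 130.71 = 0.648 s.

0.65 s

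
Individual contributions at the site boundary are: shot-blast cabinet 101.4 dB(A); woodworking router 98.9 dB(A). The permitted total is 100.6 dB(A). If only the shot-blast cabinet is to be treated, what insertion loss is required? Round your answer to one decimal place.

5.7 dB

The untreated sources together contribute 10^(98.9/10) = 7.762e+09, i.e. 98.90 dB(A).
The limit corresponds to 10^(100.6/10) = 1.148e+10; subtracting the fixed part leaves 3.719e+09 for the shot-blast cabinet, i.e. 95.70 dB(A).
So the shot-blast cabinet must be reduced from 101.4 to 95.70 dB(A): IL = 5.70 dB.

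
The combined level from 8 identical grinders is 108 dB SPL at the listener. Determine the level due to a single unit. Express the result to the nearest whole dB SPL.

For N identical incoherent sources L_total = L₁ + 10·log₁₀ N, so L₁ = 108 − 10·log₁₀(8) = 108 − 9.031.

99 dB SPL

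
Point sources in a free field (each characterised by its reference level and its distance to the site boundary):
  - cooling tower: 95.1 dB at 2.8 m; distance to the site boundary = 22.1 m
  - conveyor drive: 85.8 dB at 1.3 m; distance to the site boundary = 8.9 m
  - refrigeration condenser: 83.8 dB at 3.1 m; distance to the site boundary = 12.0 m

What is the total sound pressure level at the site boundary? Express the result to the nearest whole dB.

79 dB

Apply inverse-square spreading to bring every level to the receiver, then sum 10^(L/10).
cooling tower: 95.1 − 20·log₁₀(22.1/2.8) = 95.1 − 17.94 = 77.16 dB.
conveyor drive: 85.8 − 20·log₁₀(8.9/1.3) = 85.8 − 16.71 = 69.09 dB.
refrigeration condenser: 83.8 − 20·log₁₀(12.0/3.1) = 83.8 − 11.76 = 72.04 dB.
Σ 10^(L/10) = 7.606e+07 → L_total = 10·log₁₀(7.606e+07) = 78.81 dB.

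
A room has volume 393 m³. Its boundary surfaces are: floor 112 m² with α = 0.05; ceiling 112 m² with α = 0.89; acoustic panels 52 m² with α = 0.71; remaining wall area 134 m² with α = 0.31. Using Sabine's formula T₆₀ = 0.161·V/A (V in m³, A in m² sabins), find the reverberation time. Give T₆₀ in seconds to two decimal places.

0.34 s

Summing Sᵢαᵢ: 112·0.05 + 112·0.89 + 52·0.71 + 134·0.31 = 183.74 m².
T₆₀ = 0.161 × 393 / 183.74 = 0.344 s.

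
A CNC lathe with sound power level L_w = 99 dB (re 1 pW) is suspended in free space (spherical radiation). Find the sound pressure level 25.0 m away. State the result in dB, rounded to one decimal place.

60.0 dB

The power spreads over a sphere of area 4π·r², so L_p = L_w − 10·log₁₀(4π·r²).
4π·r² = 7854 m², 10·log₁₀ of that is 38.951 dB.
L_p = 99 − 38.951 = 60.05 dB.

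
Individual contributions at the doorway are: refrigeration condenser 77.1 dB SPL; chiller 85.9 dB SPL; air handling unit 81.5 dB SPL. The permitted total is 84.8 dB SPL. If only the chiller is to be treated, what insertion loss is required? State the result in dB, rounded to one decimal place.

5.5 dB

Everything except the chiller sums to 10^(77.1/10) + 10^(81.5/10) = 1.925e+08 in linear terms, 82.85 dB SPL.
To meet 84.8 dB SPL overall, the treated chiller may contribute at most 10^(84.8/10) − 1.925e+08 = 1.095e+08, i.e. 80.39 dB SPL.
Required insertion loss = 85.9 − 80.39 = 5.51 dB.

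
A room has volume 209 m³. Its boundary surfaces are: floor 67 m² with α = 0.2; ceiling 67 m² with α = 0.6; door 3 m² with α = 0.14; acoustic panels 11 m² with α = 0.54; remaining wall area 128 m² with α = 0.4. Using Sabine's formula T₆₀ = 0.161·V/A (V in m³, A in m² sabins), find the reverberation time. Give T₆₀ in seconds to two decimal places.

Total absorption A = 67·0.2 + 67·0.6 + 3·0.14 + 11·0.54 + 128·0.4 = 111.16 m² sabins.
T₆₀ = 0.161·V/A = 0.161·209/111.16 = 0.303 s.

0.30 s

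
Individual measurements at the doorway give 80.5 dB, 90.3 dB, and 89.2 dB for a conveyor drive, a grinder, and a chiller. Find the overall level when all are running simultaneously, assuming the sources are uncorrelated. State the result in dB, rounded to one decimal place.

93.0 dB

For uncorrelated sources the intensities add, so convert each level to linear form, sum, and take 10·log₁₀ of the total.
Σ 10^(L/10) = 10^(80.5/10) + 10^(90.3/10) + 10^(89.2/10) = 2.015e+09.
L_total = 10·log₁₀(2.015e+09) = 93.04 dB.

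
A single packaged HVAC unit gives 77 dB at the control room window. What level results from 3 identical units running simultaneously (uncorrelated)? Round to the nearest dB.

N identical incoherent sources raise the level by 10·log₁₀ N.
L_total = 77 + 10·log₁₀(3) = 77 + 4.771 = 81.77 dB.

82 dB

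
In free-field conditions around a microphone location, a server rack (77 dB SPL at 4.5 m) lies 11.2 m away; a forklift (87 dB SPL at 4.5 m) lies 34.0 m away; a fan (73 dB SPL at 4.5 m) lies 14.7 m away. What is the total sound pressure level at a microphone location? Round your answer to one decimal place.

72.7 dB SPL

Apply inverse-square spreading to bring every level to the receiver, then sum 10^(L/10).
server rack: 77 − 20·log₁₀(11.2/4.5) = 77 − 7.92 = 69.08 dB SPL.
forklift: 87 − 20·log₁₀(34.0/4.5) = 87 − 17.57 = 69.43 dB SPL.
fan: 73 − 20·log₁₀(14.7/4.5) = 73 − 10.28 = 62.72 dB SPL.
Σ 10^(L/10) = 1.874e+07 → L_total = 10·log₁₀(1.874e+07) = 72.73 dB SPL.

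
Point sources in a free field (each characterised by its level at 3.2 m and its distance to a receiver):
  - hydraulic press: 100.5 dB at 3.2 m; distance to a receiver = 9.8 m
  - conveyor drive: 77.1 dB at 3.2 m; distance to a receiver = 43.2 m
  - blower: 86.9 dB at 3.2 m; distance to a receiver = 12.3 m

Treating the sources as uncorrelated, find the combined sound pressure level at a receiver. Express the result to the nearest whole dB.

First find each source's level at the receiver (point-source: −20·log₁₀(r/r_ref)), then combine on an intensity basis.
hydraulic press: 100.5 − 20·log₁₀(9.8/3.2) = 100.5 − 9.72 = 90.78 dB.
conveyor drive: 77.1 − 20·log₁₀(43.2/3.2) = 77.1 − 22.61 = 54.49 dB.
blower: 86.9 − 20·log₁₀(12.3/3.2) = 86.9 − 11.70 = 75.20 dB.
Σ 10^(L/10) = 1.230e+09 → L_total = 10·log₁₀(1.230e+09) = 90.90 dB.

91 dB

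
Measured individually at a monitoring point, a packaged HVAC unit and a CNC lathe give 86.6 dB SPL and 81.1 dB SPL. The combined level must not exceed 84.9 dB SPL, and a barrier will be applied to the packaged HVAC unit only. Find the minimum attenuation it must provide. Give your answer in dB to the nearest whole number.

4 dB

Fixed contribution from the other source: Σ 10^(L/10) = 10^(81.1/10) = 1.288e+08 (81.10 dB SPL).
The limit corresponds to 10^(84.9/10) = 3.090e+08; subtracting the fixed part leaves 1.802e+08 for the packaged HVAC unit, i.e. 82.56 dB SPL.
So the packaged HVAC unit must be reduced from 86.6 to 82.56 dB SPL: IL = 4.04 dB.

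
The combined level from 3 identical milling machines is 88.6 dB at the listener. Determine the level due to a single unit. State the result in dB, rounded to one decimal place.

3 equal contributions raise the level by 10·log₁₀ 3 = 4.771 dB, so each unit alone gives 88.6 − 4.771.

83.8 dB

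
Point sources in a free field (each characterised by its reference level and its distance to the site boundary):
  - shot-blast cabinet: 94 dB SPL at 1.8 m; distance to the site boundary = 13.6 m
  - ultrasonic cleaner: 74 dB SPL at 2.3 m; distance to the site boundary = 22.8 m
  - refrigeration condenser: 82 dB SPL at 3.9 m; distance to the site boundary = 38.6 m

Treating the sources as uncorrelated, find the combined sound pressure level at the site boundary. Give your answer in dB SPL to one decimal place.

76.6 dB SPL

Apply inverse-square spreading to bring every level to the receiver, then sum 10^(L/10).
shot-blast cabinet: 94 − 20·log₁₀(13.6/1.8) = 94 − 17.57 = 76.43 dB SPL.
ultrasonic cleaner: 74 − 20·log₁₀(22.8/2.3) = 74 − 19.92 = 54.08 dB SPL.
refrigeration condenser: 82 − 20·log₁₀(38.6/3.9) = 82 − 19.91 = 62.09 dB SPL.
Σ 10^(L/10) = 4.587e+07 → L_total = 10·log₁₀(4.587e+07) = 76.62 dB SPL.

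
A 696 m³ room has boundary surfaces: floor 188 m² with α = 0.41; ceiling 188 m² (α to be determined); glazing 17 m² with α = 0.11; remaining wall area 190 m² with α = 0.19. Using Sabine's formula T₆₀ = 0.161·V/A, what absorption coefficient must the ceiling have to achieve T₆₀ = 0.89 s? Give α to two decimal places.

0.06

A = 0.161·V/T₆₀ = 0.161·696/0.89 = 125.91 m² sabins.
Absorption from the other surfaces = 188·0.41 + 17·0.11 + 190·0.19 = 115.05 m², so the ceiling must supply 10.86 m² over 188 m².
α = 10.86/188 = 0.058.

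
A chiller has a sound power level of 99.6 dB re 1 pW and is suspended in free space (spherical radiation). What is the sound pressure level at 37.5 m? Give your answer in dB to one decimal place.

Free-field spherical radiation: L_p = L_w − 10·log₁₀(4π·r²), r = 37.5 m.
4π·r² = 1.767e+04 m², 10·log₁₀ of that is 42.473 dB.
L_p = 99.6 − 42.473 = 57.13 dB.

57.1 dB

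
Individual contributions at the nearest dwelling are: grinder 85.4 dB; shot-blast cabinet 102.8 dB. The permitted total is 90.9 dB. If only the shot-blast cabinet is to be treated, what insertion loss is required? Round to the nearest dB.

Everything except the shot-blast cabinet sums to 10^(85.4/10) = 3.467e+08 in linear terms, 85.40 dB.
The limit corresponds to 10^(90.9/10) = 1.230e+09; subtracting the fixed part leaves 8.835e+08 for the shot-blast cabinet, i.e. 89.46 dB.
Required insertion loss = 102.8 − 89.46 = 13.34 dB.

13 dB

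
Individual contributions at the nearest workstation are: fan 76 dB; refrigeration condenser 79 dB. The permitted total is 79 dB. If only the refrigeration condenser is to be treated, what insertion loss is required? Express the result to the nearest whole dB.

Fixed contribution from the other source: Σ 10^(L/10) = 10^(76/10) = 3.981e+07 (76.00 dB).
The limit corresponds to 10^(79/10) = 7.943e+07; subtracting the fixed part leaves 3.962e+07 for the refrigeration condenser, i.e. 75.98 dB.
So the refrigeration condenser must be reduced from 79 to 75.98 dB: IL = 3.02 dB.

3 dB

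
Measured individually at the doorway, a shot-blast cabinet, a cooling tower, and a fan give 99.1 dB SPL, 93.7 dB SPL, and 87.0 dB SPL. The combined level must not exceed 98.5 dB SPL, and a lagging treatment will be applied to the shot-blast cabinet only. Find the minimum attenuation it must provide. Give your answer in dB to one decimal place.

2.8 dB

Everything except the shot-blast cabinet sums to 10^(93.7/10) + 10^(87.0/10) = 2.845e+09 in linear terms, 94.54 dB SPL.
The limit corresponds to 10^(98.5/10) = 7.079e+09; subtracting the fixed part leaves 4.234e+09 for the shot-blast cabinet, i.e. 96.27 dB SPL.
So the shot-blast cabinet must be reduced from 99.1 to 96.27 dB SPL: IL = 2.83 dB.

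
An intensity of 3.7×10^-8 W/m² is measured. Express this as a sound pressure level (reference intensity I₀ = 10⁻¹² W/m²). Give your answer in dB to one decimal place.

L = 10·log₁₀(I/I₀) = 10·log₁₀(3.7×10^-8/10⁻¹²) = 10·log₁₀(3.7×10^4).
L = 10·(0.5682 + 4) = 45.68 dB.

45.7 dB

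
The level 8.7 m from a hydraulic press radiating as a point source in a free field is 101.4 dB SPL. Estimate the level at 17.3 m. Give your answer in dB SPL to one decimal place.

95.4 dB SPL

Point-source attenuation: ΔL = 20·log₁₀(r₂/r₁) = 20·log₁₀(17.3/8.7) = 5.971 dB.
L₂ = 101.4 − 20·log₁₀(17.3/8.7) = 101.4 − 5.971 = 95.43 dB SPL.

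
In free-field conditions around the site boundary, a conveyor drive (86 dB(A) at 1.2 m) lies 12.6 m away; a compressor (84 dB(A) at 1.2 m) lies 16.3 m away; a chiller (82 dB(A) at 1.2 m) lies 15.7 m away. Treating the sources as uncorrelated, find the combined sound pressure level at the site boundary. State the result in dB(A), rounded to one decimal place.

67.7 dB(A)

Propagate each source to the receiver with L = L_ref − 20·log₁₀(r/r_ref), then add intensities.
conveyor drive: 86 − 20·log₁₀(12.6/1.2) = 86 − 20.42 = 65.58 dB(A).
compressor: 84 − 20·log₁₀(16.3/1.2) = 84 − 22.66 = 61.34 dB(A).
chiller: 82 − 20·log₁₀(15.7/1.2) = 82 − 22.33 = 59.67 dB(A).
Σ 10^(L/10) = 5.898e+06 → L_total = 10·log₁₀(5.898e+06) = 67.71 dB(A).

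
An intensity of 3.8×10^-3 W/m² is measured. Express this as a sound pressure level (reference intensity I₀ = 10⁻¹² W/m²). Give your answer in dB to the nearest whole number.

L = 10·log₁₀(I/I₀) = 10·log₁₀(3.8×10^-3/10⁻¹²) = 10·log₁₀(3.8×10^9).
L = 10·(0.5798 + 9) = 95.80 dB.

96 dB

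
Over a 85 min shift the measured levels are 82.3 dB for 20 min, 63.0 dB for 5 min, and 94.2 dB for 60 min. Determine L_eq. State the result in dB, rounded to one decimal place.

Weight each interval's intensity by its duration and average over T = 85 min:
Σ tᵢ·10^(Lᵢ/10) = 20·10^(82.3/10) + 5·10^(63.0/10) + 60·10^(94.2/10) = 1.612e+11.
L_eq = 10·log₁₀(1.612e+11/85) = 92.78 dB.

92.8 dB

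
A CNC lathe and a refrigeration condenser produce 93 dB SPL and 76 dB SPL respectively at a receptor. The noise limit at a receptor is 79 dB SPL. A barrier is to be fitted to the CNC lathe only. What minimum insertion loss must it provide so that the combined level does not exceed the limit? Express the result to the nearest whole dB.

17 dB

The untreated sources together contribute 10^(76/10) = 3.981e+07, i.e. 76.00 dB SPL.
To meet 79 dB SPL overall, the treated CNC lathe may contribute at most 10^(79/10) − 3.981e+07 = 3.962e+07, i.e. 75.98 dB SPL.
Required insertion loss = 93 − 75.98 = 17.02 dB.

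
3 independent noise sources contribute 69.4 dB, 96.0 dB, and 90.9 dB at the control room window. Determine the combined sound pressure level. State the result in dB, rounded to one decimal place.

Incoherent sources combine by intensity addition: L_total = 10·log₁₀(Σ 10^(L_i/10)).
Σ 10^(L/10) = 10^(69.4/10) + 10^(96.0/10) + 10^(90.9/10) = 5.220e+09.
L_total = 10·log₁₀(5.220e+09) = 97.18 dB.

97.2 dB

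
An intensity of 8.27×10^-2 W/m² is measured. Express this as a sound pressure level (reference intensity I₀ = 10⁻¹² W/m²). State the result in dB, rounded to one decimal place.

109.2 dB

L = 10·log₁₀(I/I₀) = 10·log₁₀(8.27×10^-2/10⁻¹²) = 10·log₁₀(8.27×10^10).
L = 10·(0.9175 + 10) = 109.18 dB.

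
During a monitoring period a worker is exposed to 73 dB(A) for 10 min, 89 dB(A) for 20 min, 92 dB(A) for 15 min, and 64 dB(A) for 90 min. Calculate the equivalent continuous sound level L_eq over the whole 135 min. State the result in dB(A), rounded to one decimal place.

84.7 dB(A)

Weight each interval's intensity by its duration and average over T = 135 min:
Σ tᵢ·10^(Lᵢ/10) = 10·10^(73/10) + 20·10^(89/10) + 15·10^(92/10) + 90·10^(64/10) = 4.009e+10.
L_eq = 10·log₁₀(4.009e+10/135) = 84.73 dB(A).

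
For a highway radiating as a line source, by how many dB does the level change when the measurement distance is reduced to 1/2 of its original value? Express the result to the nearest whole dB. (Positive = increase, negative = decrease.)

Line-source spreading: ΔL = −10·log₁₀(r₂/r₁).
ΔL = −10·log₁₀(0.5) = +3.01 dB.

+3 dB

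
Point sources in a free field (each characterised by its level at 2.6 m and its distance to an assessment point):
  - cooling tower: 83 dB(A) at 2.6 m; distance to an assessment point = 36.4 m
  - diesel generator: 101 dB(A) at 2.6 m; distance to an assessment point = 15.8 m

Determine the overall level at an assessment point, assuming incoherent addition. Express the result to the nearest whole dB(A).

85 dB(A)

First find each source's level at the receiver (point-source: −20·log₁₀(r/r_ref)), then combine on an intensity basis.
cooling tower: 83 − 20·log₁₀(36.4/2.6) = 83 − 22.92 = 60.08 dB(A).
diesel generator: 101 − 20·log₁₀(15.8/2.6) = 101 − 15.67 = 85.33 dB(A).
Σ 10^(L/10) = 3.419e+08 → L_total = 10·log₁₀(3.419e+08) = 85.34 dB(A).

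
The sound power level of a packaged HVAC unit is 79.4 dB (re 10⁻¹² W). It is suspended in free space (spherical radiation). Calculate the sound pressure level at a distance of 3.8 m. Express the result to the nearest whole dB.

57 dB

The power spreads over a sphere of area 4π·r², so L_p = L_w − 10·log₁₀(4π·r²).
4π·r² = 181.5 m², 10·log₁₀ of that is 22.588 dB.
L_p = 79.4 − 22.588 = 56.81 dB.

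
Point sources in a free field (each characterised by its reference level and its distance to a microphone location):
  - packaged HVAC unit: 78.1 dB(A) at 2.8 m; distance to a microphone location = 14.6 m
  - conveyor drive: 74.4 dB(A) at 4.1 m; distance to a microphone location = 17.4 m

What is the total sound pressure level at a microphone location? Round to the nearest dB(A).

66 dB(A)

Apply inverse-square spreading to bring every level to the receiver, then sum 10^(L/10).
packaged HVAC unit: 78.1 − 20·log₁₀(14.6/2.8) = 78.1 − 14.34 = 63.76 dB(A).
conveyor drive: 74.4 − 20·log₁₀(17.4/4.1) = 74.4 − 12.56 = 61.84 dB(A).
Σ 10^(L/10) = 3.904e+06 → L_total = 10·log₁₀(3.904e+06) = 65.92 dB(A).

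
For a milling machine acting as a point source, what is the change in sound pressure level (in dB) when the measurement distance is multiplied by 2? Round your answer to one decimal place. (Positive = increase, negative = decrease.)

-6.0 dB

With spherical spreading the level changes by −20·log₁₀(r₂/r₁).
ΔL = −20·log₁₀(2) = -6.02 dB.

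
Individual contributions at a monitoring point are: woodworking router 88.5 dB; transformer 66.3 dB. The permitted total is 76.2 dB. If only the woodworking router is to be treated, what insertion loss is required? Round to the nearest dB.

Fixed contribution from the other source: Σ 10^(L/10) = 10^(66.3/10) = 4.266e+06 (66.30 dB).
To meet 76.2 dB overall, the treated woodworking router may contribute at most 10^(76.2/10) − 4.266e+06 = 3.742e+07, i.e. 75.73 dB.
Required insertion loss = 88.5 − 75.73 = 12.77 dB.

13 dB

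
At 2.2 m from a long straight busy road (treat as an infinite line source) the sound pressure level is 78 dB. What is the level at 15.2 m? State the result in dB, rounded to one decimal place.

Cylindrical spreading from a line source gives a 10·log₁₀(r₂/r₁) drop.
L₂ = 78 − 10·log₁₀(15.2/2.2) = 78 − 8.394 = 69.61 dB.

69.6 dB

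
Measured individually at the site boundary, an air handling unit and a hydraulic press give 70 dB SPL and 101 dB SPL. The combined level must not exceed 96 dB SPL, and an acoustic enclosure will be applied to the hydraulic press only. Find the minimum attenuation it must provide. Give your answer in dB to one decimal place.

The untreated sources together contribute 10^(70/10) = 1.000e+07, i.e. 70.00 dB SPL.
To meet 96 dB SPL overall, the treated hydraulic press may contribute at most 10^(96/10) − 1.000e+07 = 3.971e+09, i.e. 95.99 dB SPL.
Required insertion loss = 101 − 95.99 = 5.01 dB.

5.0 dB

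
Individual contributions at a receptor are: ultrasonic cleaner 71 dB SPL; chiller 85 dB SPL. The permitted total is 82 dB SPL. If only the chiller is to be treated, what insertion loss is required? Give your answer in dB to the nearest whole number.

3 dB

Everything except the chiller sums to 10^(71/10) = 1.259e+07 in linear terms, 71.00 dB SPL.
The limit corresponds to 10^(82/10) = 1.585e+08; subtracting the fixed part leaves 1.459e+08 for the chiller, i.e. 81.64 dB SPL.
So the chiller must be reduced from 85 to 81.64 dB SPL: IL = 3.36 dB.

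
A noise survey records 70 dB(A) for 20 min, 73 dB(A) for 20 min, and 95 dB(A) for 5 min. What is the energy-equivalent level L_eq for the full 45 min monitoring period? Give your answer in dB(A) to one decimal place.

85.6 dB(A)

The energy average is taken in the linear domain: L_eq = 10·log₁₀[(Σ tᵢ·10^(Lᵢ/10))/T], T = 45 min.
Σ tᵢ·10^(Lᵢ/10) = 20·10^(70/10) + 20·10^(73/10) + 5·10^(95/10) = 1.641e+10.
L_eq = 10·log₁₀(1.641e+10/45) = 85.62 dB(A).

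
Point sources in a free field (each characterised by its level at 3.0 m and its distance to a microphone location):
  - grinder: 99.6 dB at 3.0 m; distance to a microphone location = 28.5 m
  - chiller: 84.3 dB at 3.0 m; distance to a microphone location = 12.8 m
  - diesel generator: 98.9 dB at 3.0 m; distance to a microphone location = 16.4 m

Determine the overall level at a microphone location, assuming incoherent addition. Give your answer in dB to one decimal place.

Apply inverse-square spreading to bring every level to the receiver, then sum 10^(L/10).
grinder: 99.6 − 20·log₁₀(28.5/3.0) = 99.6 − 19.55 = 80.05 dB.
chiller: 84.3 − 20·log₁₀(12.8/3.0) = 84.3 − 12.60 = 71.70 dB.
diesel generator: 98.9 − 20·log₁₀(16.4/3.0) = 98.9 − 14.75 = 84.15 dB.
Σ 10^(L/10) = 3.756e+08 → L_total = 10·log₁₀(3.756e+08) = 85.75 dB.

85.7 dB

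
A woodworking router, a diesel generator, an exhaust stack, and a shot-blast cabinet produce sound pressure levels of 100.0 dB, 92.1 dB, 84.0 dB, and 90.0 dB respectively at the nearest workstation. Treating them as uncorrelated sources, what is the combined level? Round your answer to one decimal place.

101.1 dB

For uncorrelated sources the intensities add, so convert each level to linear form, sum, and take 10·log₁₀ of the total.
Σ 10^(L/10) = 10^(100.0/10) + 10^(92.1/10) + 10^(84.0/10) + 10^(90.0/10) = 1.287e+10.
L_total = 10·log₁₀(1.287e+10) = 101.10 dB.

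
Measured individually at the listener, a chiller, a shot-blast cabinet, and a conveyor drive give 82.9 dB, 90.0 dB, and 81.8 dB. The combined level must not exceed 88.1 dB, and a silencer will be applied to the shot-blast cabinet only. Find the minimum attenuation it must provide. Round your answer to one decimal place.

The untreated sources together contribute 10^(82.9/10) + 10^(81.8/10) = 3.463e+08, i.e. 85.40 dB.
The limit corresponds to 10^(88.1/10) = 6.457e+08; subtracting the fixed part leaves 2.993e+08 for the shot-blast cabinet, i.e. 84.76 dB.
Required insertion loss = 90.0 − 84.76 = 5.24 dB.

5.2 dB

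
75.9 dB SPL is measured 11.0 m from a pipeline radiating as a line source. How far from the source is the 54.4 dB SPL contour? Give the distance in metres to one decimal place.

1553.8 m

For a line source L₁ − L₂ = 10·log₁₀(r₂/r₁), so r₂ = r₁·10^((L₁−L₂)/10).
r₂ = 11.0·10^((75.9−54.4)/10) = 11.0·10^(21.5/10) = 1553.79 m.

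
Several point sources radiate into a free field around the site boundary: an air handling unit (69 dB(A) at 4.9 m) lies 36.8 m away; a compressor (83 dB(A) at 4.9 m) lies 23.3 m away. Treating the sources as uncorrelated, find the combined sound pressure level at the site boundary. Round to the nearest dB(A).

70 dB(A)

Apply inverse-square spreading to bring every level to the receiver, then sum 10^(L/10).
air handling unit: 69 − 20·log₁₀(36.8/4.9) = 69 − 17.51 = 51.49 dB(A).
compressor: 83 − 20·log₁₀(23.3/4.9) = 83 − 13.54 = 69.46 dB(A).
Σ 10^(L/10) = 8.965e+06 → L_total = 10·log₁₀(8.965e+06) = 69.53 dB(A).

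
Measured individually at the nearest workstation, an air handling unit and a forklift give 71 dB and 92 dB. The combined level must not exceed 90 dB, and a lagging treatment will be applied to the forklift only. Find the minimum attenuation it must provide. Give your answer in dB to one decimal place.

2.1 dB

Fixed contribution from the other source: Σ 10^(L/10) = 10^(71/10) = 1.259e+07 (71.00 dB).
The limit corresponds to 10^(90/10) = 1.000e+09; subtracting the fixed part leaves 9.874e+08 for the forklift, i.e. 89.94 dB.
So the forklift must be reduced from 92 to 89.94 dB: IL = 2.06 dB.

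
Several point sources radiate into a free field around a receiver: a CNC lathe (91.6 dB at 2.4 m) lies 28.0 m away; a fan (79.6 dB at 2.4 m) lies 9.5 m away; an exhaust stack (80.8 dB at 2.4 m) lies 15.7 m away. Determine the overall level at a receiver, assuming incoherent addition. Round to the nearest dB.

First find each source's level at the receiver (point-source: −20·log₁₀(r/r_ref)), then combine on an intensity basis.
CNC lathe: 91.6 − 20·log₁₀(28.0/2.4) = 91.6 − 21.34 = 70.26 dB.
fan: 79.6 − 20·log₁₀(9.5/2.4) = 79.6 − 11.95 = 67.65 dB.
exhaust stack: 80.8 − 20·log₁₀(15.7/2.4) = 80.8 − 16.31 = 64.49 dB.
Σ 10^(L/10) = 1.925e+07 → L_total = 10·log₁₀(1.925e+07) = 72.84 dB.

73 dB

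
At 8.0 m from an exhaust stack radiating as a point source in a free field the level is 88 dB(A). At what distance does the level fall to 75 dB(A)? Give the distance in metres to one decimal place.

35.7 m

The 13.0 dB drop corresponds to a distance ratio of 10^(13.0/20) for a point source.
r₂ = 8.0·10^((88−75)/20) = 8.0·10^(13.0/20) = 35.73 m.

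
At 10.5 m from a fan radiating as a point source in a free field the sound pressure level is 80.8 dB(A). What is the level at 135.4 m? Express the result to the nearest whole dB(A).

59 dB(A)

For a point source, L₂ = L₁ − 20·log₁₀(r₂/r₁).
L₂ = 80.8 − 20·log₁₀(135.4/10.5) = 80.8 − 22.209 = 58.59 dB(A).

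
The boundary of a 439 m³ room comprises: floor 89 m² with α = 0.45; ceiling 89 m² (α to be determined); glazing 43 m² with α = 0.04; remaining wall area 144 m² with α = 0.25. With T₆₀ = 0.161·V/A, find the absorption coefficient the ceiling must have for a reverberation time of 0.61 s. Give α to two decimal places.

0.43

Required total absorption A = 0.161·439/0.61 = 115.87 m².
Absorption from the other surfaces = 89·0.45 + 43·0.04 + 144·0.25 = 77.77 m², so the ceiling must supply 38.10 m² over 89 m².
α = 38.10/89 = 0.428.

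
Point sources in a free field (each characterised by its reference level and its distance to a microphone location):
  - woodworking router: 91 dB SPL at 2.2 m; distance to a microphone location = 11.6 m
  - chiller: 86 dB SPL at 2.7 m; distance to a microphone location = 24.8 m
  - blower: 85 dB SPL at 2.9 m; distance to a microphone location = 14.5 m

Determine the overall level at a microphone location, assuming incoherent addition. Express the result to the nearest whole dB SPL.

78 dB SPL

Propagate each source to the receiver with L = L_ref − 20·log₁₀(r/r_ref), then add intensities.
woodworking router: 91 − 20·log₁₀(11.6/2.2) = 91 − 14.44 = 76.56 dB SPL.
chiller: 86 − 20·log₁₀(24.8/2.7) = 86 − 19.26 = 66.74 dB SPL.
blower: 85 − 20·log₁₀(14.5/2.9) = 85 − 13.98 = 71.02 dB SPL.
Σ 10^(L/10) = 6.265e+07 → L_total = 10·log₁₀(6.265e+07) = 77.97 dB SPL.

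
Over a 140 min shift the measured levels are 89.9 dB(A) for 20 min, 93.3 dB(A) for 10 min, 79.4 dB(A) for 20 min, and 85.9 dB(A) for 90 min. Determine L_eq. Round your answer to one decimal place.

The energy average is taken in the linear domain: L_eq = 10·log₁₀[(Σ tᵢ·10^(Lᵢ/10))/T], T = 140 min.
Σ tᵢ·10^(Lᵢ/10) = 20·10^(89.9/10) + 10·10^(93.3/10) + 20·10^(79.4/10) + 90·10^(85.9/10) = 7.768e+10.
L_eq = 10·log₁₀(7.768e+10/140) = 87.44 dB(A).

87.4 dB(A)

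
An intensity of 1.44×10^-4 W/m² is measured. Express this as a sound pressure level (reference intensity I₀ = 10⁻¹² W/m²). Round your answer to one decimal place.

81.6 dB

L = 10·log₁₀(I/I₀) = 10·log₁₀(1.44×10^-4/10⁻¹²) = 10·log₁₀(1.44×10^8).
L = 10·(0.1584 + 8) = 81.58 dB.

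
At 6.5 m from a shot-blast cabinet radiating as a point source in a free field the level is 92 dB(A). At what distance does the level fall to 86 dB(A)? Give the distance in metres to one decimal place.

Point-source spreading drops the level by 20·log₁₀(r₂/r₁); inverting, r₂/r₁ = 10^(ΔL/20).
r₂ = 6.5·10^((92−86)/20) = 6.5·10^(6.0/20) = 12.97 m.

13.0 m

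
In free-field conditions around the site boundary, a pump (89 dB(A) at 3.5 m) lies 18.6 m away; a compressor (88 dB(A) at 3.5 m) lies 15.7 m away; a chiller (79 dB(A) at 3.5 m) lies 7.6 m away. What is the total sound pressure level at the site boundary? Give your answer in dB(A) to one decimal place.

78.8 dB(A)

Apply inverse-square spreading to bring every level to the receiver, then sum 10^(L/10).
pump: 89 − 20·log₁₀(18.6/3.5) = 89 − 14.51 = 74.49 dB(A).
compressor: 88 − 20·log₁₀(15.7/3.5) = 88 − 13.04 = 74.96 dB(A).
chiller: 79 − 20·log₁₀(7.6/3.5) = 79 − 6.73 = 72.27 dB(A).
Σ 10^(L/10) = 7.633e+07 → L_total = 10·log₁₀(7.633e+07) = 78.83 dB(A).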